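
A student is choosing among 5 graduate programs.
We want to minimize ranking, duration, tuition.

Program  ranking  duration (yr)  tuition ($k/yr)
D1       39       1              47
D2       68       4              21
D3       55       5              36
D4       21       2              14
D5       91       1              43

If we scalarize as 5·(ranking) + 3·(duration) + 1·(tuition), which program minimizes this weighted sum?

D1: 5·39 + 3·1 + 1·47 = 245
D2: 5·68 + 3·4 + 1·21 = 373
D3: 5·55 + 3·5 + 1·36 = 326
D4: 5·21 + 3·2 + 1·14 = 125
D5: 5·91 + 3·1 + 1·43 = 501
Lowest: D4 at 125.

D4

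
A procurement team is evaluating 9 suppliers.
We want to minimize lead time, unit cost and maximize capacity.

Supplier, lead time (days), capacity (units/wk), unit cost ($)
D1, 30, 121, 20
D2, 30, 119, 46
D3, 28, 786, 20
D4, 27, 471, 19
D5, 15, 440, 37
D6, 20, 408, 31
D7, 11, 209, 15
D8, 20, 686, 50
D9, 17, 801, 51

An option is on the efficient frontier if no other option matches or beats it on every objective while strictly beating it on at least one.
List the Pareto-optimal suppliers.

D3, D4, D5, D6, D7, D8, D9

D1: dominated by D3 (lead time 28≤30, capacity 786≥121, unit cost 20≤20).
D2: dominated by D1 (lead time 30≤30, capacity 121≥119, unit cost 20≤46).
D3: not dominated.
D4: not dominated.
D5: not dominated.
D6: not dominated.
D7: not dominated (best lead time).
D8: not dominated.
D9: not dominated (best capacity).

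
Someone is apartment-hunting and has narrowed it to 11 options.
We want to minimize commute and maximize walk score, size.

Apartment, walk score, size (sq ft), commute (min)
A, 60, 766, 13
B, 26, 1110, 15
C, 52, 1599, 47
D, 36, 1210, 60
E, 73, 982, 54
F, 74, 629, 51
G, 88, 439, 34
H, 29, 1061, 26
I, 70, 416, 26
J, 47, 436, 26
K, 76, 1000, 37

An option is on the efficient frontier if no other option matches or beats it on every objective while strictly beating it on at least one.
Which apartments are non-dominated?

A, B, C, G, H, I, K

A: not dominated (best commute).
B: not dominated.
C: not dominated (best size).
D: dominated by C (walk score 52≥36, size 1599≥1210, commute 47≤60).
E: dominated by K (walk score 76≥73, size 1000≥982, commute 37≤54).
F: dominated by K (walk score 76≥74, size 1000≥629, commute 37≤51).
G: not dominated (best walk score).
H: not dominated.
I: not dominated.
J: dominated by A (walk score 60≥47, size 766≥436, commute 13≤26).
K: not dominated.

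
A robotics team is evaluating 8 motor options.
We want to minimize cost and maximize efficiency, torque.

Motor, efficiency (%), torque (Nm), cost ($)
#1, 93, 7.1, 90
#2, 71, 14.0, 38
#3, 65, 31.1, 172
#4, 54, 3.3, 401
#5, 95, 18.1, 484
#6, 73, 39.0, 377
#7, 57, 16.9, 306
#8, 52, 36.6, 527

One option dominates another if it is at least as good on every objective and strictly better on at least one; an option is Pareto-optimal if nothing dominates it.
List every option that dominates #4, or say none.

#1, #2, #3, #6, #7

#1: efficiency 93≥54, torque 7.1≥3.3, cost 90≤401 — dominates #4.
#2: efficiency 71≥54, torque 14.0≥3.3, cost 38≤401 — dominates #4.
#3: efficiency 65≥54, torque 31.1≥3.3, cost 172≤401 — dominates #4.
#6: efficiency 73≥54, torque 39.0≥3.3, cost 377≤401 — dominates #4.
#7: efficiency 57≥54, torque 16.9≥3.3, cost 306≤401 — dominates #4.
Others (#5, #8) are each worse than #4 on at least one objective.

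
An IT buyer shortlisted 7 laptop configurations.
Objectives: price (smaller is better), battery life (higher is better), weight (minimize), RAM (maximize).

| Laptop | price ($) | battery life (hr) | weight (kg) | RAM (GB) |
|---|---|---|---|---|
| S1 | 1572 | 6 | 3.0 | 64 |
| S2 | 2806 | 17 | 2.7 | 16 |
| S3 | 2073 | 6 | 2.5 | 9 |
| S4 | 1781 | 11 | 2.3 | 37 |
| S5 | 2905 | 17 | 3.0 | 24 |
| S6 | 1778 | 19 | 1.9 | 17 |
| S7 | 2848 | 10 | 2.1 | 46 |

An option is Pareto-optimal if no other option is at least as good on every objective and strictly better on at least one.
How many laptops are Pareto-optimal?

5

S1: not dominated (best price).
S2: dominated by S6 (price 1778≤2806, battery life 19≥17, weight 1.9≤2.7, RAM 17≥16).
S3: dominated by S4 (price 1781≤2073, battery life 11≥6, weight 2.3≤2.5, RAM 37≥9).
S4: not dominated.
S5: not dominated.
S6: not dominated (best battery life).
S7: not dominated.
Pareto-optimal: S1, S4, S5, S6, S7 → 5.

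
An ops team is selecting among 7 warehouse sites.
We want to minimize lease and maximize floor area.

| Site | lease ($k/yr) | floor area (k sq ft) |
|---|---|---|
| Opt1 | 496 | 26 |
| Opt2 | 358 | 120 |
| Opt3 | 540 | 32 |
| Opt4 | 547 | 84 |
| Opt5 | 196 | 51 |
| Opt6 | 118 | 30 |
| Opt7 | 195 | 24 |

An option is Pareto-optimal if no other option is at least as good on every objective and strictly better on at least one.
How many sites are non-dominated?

3

Opt1: dominated by Opt2 (lease 358≤496, floor area 120≥26).
Opt2: not dominated (best floor area).
Opt3: dominated by Opt2 (lease 358≤540, floor area 120≥32).
Opt4: dominated by Opt2 (lease 358≤547, floor area 120≥84).
Opt5: not dominated.
Opt6: not dominated (best lease).
Opt7: dominated by Opt6 (lease 118≤195, floor area 30≥24).
Pareto-optimal: Opt2, Opt5, Opt6 → 3.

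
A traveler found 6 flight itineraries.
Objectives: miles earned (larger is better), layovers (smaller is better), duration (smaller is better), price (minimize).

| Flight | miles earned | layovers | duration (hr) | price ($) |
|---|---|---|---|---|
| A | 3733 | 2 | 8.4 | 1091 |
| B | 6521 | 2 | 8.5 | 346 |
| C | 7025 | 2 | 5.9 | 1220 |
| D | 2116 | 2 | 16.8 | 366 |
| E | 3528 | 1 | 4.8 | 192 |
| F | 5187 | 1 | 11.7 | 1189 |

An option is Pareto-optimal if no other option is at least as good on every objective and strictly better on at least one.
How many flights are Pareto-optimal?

5

A: not dominated.
B: not dominated.
C: not dominated (best miles earned).
D: dominated by B (miles earned 6521≥2116, layovers 2≤2, duration 8.5≤16.8, price 346≤366).
E: not dominated (best duration).
F: not dominated.
Pareto-optimal: A, B, C, E, F → 5.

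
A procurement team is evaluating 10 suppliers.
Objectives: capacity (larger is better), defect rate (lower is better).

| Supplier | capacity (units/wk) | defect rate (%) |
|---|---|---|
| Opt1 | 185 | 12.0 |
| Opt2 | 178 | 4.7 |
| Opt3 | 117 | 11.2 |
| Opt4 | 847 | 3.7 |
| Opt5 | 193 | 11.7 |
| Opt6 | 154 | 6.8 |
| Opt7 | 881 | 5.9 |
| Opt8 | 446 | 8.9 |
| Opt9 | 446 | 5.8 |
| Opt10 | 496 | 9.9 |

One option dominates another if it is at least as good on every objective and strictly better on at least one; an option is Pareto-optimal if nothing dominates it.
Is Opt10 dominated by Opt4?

Opt4 vs Opt10: capacity 847≥496, defect rate 3.7≤9.9 — Opt4 is at least as good on every objective with at least one strict improvement.

Yes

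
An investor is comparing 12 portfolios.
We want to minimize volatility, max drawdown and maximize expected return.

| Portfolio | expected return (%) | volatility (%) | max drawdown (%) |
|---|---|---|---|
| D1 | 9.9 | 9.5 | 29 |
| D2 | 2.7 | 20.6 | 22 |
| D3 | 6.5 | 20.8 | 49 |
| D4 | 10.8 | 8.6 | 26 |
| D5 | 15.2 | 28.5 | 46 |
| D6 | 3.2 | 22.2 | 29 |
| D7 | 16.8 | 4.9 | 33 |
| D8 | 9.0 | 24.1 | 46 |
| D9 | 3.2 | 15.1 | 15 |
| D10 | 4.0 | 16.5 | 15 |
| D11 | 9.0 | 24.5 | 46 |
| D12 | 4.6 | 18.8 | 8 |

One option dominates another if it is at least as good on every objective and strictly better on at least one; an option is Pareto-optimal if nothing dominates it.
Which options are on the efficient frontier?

D1: dominated by D4 (expected return 10.8≥9.9, volatility 8.6≤9.5, max drawdown 26≤29).
D2: dominated by D9 (expected return 3.2≥2.7, volatility 15.1≤20.6, max drawdown 15≤22).
D3: dominated by D1 (expected return 9.9≥6.5, volatility 9.5≤20.8, max drawdown 29≤49).
D4: not dominated.
D5: dominated by D7 (expected return 16.8≥15.2, volatility 4.9≤28.5, max drawdown 33≤46).
D6: dominated by D1 (expected return 9.9≥3.2, volatility 9.5≤22.2, max drawdown 29≤29).
D7: not dominated (best expected return).
D8: dominated by D1 (expected return 9.9≥9.0, volatility 9.5≤24.1, max drawdown 29≤46).
D9: not dominated.
D10: not dominated.
D11: dominated by D1 (expected return 9.9≥9.0, volatility 9.5≤24.5, max drawdown 29≤46).
D12: not dominated (best max drawdown).

D4, D7, D9, D10, D12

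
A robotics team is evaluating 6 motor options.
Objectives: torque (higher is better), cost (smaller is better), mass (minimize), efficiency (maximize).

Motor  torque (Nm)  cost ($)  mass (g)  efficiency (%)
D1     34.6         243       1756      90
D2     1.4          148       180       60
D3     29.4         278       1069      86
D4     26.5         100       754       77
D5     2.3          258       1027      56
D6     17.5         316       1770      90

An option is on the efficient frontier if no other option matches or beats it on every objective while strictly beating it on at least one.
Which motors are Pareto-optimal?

D1, D2, D3, D4

D1: not dominated (best torque).
D2: not dominated (best mass).
D3: not dominated.
D4: not dominated (best cost).
D5: dominated by D4 (torque 26.5≥2.3, cost 100≤258, mass 754≤1027, efficiency 77≥56).
D6: dominated by D1 (torque 34.6≥17.5, cost 243≤316, mass 1756≤1770, efficiency 90≥90).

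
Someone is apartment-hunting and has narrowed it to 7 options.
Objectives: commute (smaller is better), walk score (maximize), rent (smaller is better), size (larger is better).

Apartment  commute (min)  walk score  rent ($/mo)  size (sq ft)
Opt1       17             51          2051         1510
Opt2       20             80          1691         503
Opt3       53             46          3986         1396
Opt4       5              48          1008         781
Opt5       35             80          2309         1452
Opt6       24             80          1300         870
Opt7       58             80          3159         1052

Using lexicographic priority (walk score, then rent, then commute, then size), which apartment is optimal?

Opt6

First maximize walk score: best is 80, kept {Opt2, Opt5, Opt6, Opt7}.
Then minimize rent: best is 1300, kept {Opt6}.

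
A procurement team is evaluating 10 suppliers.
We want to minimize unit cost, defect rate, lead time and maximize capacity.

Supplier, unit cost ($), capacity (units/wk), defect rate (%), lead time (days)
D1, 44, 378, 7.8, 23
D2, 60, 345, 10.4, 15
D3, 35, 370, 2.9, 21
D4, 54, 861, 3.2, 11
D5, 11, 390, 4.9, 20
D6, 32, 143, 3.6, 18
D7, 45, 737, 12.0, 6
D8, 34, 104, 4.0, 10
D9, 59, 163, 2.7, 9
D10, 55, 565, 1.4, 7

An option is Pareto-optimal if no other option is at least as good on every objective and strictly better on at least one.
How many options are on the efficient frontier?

7

D1: dominated by D5 (unit cost 11≤44, capacity 390≥378, defect rate 4.9≤7.8, lead time 20≤23).
D2: dominated by D4 (unit cost 54≤60, capacity 861≥345, defect rate 3.2≤10.4, lead time 11≤15).
D3: not dominated.
D4: not dominated (best capacity).
D5: not dominated (best unit cost).
D6: not dominated.
D7: not dominated (best lead time).
D8: not dominated.
D9: dominated by D10 (unit cost 55≤59, capacity 565≥163, defect rate 1.4≤2.7, lead time 7≤9).
D10: not dominated (best defect rate).
Pareto-optimal: D3, D4, D5, D6, D7, D8, D10 → 7.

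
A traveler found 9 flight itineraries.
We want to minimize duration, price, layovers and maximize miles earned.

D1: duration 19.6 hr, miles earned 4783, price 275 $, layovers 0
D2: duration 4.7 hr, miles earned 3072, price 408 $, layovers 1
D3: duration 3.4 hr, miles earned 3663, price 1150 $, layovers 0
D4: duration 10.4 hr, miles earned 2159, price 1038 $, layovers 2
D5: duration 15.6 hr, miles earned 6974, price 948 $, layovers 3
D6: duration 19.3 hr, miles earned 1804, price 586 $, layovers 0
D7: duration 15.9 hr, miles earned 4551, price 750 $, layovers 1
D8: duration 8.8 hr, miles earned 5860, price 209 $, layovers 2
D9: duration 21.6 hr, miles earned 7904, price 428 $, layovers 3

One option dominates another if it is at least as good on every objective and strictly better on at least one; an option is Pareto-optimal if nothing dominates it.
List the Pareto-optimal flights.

D1: not dominated.
D2: not dominated.
D3: not dominated (best duration).
D4: dominated by D2 (duration 4.7≤10.4, miles earned 3072≥2159, price 408≤1038, layovers 1≤2).
D5: not dominated.
D6: not dominated.
D7: not dominated.
D8: not dominated (best price).
D9: not dominated (best miles earned).

D1, D2, D3, D5, D6, D7, D8, D9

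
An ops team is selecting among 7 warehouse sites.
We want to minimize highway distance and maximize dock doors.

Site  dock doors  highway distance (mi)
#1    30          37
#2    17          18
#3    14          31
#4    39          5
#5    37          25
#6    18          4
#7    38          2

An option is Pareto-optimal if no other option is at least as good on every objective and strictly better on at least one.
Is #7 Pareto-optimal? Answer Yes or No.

Yes

#1: worse on dock doors (30 vs 38).
#2: worse on dock doors (17 vs 38).
#3: worse on dock doors (14 vs 38).
#4: worse on highway distance (5 vs 2).
#5: worse on dock doors (37 vs 38).
#6: worse on dock doors (18 vs 38).
No option is at least as good as #7 on every objective and strictly better on one.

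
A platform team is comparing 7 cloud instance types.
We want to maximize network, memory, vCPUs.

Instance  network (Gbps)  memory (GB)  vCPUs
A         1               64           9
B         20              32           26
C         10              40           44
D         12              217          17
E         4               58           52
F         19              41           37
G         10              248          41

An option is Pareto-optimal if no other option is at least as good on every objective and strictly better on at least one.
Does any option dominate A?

D vs A: network 12≥1, memory 217≥64, vCPUs 17≥9 — D is at least as good on every objective and strictly better on at least one, so D dominates A.

Yes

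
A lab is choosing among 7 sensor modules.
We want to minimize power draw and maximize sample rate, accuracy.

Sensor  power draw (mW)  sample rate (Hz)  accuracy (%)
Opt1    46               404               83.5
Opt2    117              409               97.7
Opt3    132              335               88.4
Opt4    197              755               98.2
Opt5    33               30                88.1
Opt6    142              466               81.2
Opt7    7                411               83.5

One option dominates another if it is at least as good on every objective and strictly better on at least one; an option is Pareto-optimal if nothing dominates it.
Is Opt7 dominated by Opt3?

No

Opt3 vs Opt7: Opt3 is worse on power draw (132 vs 7), so it does not dominate Opt7.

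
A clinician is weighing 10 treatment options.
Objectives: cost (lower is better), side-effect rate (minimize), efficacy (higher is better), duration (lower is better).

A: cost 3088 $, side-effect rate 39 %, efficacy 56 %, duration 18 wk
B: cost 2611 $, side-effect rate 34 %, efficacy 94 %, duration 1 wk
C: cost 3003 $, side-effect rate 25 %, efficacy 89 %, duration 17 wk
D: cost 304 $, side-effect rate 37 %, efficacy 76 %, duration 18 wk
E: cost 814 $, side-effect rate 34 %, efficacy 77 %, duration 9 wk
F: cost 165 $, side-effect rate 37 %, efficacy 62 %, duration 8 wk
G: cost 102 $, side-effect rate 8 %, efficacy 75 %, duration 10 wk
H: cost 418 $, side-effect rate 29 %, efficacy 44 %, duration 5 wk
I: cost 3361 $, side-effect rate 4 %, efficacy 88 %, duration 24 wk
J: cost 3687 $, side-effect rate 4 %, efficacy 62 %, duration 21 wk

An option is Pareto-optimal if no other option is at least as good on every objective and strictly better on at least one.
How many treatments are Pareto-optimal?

A: dominated by B (cost 2611≤3088, side-effect rate 34≤39, efficacy 94≥56, duration 1≤18).
B: not dominated (best efficacy).
C: not dominated.
D: not dominated.
E: not dominated.
F: not dominated.
G: not dominated (best cost).
H: not dominated.
I: not dominated.
J: not dominated.
Pareto-optimal: B, C, D, E, F, G, H, I, J → 9.

9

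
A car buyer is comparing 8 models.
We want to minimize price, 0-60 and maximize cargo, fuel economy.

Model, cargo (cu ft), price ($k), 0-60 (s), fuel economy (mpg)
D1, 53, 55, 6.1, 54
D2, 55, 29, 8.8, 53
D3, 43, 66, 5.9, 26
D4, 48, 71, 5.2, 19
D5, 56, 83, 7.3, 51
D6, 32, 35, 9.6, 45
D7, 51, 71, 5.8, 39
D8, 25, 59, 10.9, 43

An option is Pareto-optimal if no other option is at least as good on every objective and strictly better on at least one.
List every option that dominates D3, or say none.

none

D1: worse on 0-60 (6.1 vs 5.9).
D2: worse on 0-60 (8.8 vs 5.9).
D4: worse on price (71 vs 66).
D5: worse on price (83 vs 66).
D6: worse on cargo (32 vs 43).
D7: worse on price (71 vs 66).
D8: worse on cargo (25 vs 43).
No option dominates D3.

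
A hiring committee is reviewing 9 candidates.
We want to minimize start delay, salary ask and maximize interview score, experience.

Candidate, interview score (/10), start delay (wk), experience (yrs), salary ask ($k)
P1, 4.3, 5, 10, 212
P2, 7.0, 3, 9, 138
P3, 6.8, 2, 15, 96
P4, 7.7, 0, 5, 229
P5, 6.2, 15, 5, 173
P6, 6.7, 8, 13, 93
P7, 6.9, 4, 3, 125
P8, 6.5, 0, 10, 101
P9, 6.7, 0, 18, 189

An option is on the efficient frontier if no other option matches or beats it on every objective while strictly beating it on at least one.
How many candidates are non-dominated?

7

P1: dominated by P3 (interview score 6.8≥4.3, start delay 2≤5, experience 15≥10, salary ask 96≤212).
P2: not dominated.
P3: not dominated.
P4: not dominated (best interview score).
P5: dominated by P2 (interview score 7.0≥6.2, start delay 3≤15, experience 9≥5, salary ask 138≤173).
P6: not dominated (best salary ask).
P7: not dominated.
P8: not dominated.
P9: not dominated (best experience).
Pareto-optimal: P2, P3, P4, P6, P7, P8, P9 → 7.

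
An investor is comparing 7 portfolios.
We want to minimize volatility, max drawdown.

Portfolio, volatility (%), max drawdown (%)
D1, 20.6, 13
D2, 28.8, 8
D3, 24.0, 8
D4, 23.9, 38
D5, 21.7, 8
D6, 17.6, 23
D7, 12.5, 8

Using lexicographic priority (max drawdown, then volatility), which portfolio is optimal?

First minimize max drawdown: best is 8, kept {D2, D3, D5, D7}.
Then minimize volatility: best is 12.5, kept {D7}.

D7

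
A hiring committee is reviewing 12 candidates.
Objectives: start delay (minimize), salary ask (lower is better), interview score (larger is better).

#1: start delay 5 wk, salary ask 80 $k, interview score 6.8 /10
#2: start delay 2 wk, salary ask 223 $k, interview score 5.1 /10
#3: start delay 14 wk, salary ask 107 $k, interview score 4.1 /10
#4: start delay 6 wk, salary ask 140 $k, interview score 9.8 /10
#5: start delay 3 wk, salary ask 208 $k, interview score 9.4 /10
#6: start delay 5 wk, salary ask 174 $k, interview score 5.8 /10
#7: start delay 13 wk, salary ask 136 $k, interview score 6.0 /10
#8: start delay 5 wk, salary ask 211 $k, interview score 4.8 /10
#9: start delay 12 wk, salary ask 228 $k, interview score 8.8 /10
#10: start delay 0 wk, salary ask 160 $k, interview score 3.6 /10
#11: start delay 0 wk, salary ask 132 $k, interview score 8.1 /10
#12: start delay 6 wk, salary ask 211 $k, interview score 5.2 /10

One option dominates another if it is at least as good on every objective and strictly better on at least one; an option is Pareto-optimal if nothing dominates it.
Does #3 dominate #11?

#3 vs #11: #3 is worse on start delay (14 vs 0), so it does not dominate #11.

No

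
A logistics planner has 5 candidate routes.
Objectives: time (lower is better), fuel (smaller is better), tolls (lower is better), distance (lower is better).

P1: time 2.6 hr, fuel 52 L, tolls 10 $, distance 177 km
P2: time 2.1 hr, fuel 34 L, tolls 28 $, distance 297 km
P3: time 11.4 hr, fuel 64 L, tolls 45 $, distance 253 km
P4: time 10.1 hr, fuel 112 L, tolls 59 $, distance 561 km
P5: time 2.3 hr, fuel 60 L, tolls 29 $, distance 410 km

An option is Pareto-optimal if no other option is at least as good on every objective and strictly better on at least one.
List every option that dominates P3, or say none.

P1: time 2.6≤11.4, fuel 52≤64, tolls 10≤45, distance 177≤253 — dominates P3.
Others (P2, P4, P5) are each worse than P3 on at least one objective.

P1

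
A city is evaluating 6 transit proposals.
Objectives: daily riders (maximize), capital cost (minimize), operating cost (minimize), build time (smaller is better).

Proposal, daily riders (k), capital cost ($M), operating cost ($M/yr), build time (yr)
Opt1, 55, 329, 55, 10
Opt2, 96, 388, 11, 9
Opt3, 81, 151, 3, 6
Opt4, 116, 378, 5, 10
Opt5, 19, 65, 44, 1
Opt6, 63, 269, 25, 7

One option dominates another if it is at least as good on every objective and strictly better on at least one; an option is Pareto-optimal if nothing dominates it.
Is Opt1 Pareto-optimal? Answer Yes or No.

No

Opt3 vs Opt1: daily riders 81≥55, capital cost 151≤329, operating cost 3≤55, build time 6≤10 — Opt3 is at least as good on every objective and strictly better on at least one, so Opt3 dominates Opt1.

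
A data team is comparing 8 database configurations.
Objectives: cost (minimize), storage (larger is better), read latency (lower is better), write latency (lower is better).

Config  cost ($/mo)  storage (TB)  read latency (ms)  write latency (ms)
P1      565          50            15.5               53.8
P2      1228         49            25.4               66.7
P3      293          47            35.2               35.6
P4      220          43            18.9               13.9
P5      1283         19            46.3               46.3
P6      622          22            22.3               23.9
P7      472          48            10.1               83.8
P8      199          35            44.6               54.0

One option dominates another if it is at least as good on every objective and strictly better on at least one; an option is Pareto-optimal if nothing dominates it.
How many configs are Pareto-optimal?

P1: not dominated (best storage).
P2: dominated by P1 (cost 565≤1228, storage 50≥49, read latency 15.5≤25.4, write latency 53.8≤66.7).
P3: not dominated.
P4: not dominated (best write latency).
P5: dominated by P3 (cost 293≤1283, storage 47≥19, read latency 35.2≤46.3, write latency 35.6≤46.3).
P6: dominated by P4 (cost 220≤622, storage 43≥22, read latency 18.9≤22.3, write latency 13.9≤23.9).
P7: not dominated (best read latency).
P8: not dominated (best cost).
Pareto-optimal: P1, P3, P4, P7, P8 → 5.

5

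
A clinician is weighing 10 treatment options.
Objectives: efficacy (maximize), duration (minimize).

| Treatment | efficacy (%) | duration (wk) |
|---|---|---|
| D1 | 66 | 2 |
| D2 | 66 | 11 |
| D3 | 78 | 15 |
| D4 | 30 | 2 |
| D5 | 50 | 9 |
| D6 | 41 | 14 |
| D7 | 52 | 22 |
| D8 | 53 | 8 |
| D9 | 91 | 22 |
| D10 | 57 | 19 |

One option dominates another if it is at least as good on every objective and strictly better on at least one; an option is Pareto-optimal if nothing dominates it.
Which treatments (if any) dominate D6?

D1: efficacy 66≥41, duration 2≤14 — dominates D6.
D2: efficacy 66≥41, duration 11≤14 — dominates D6.
D5: efficacy 50≥41, duration 9≤14 — dominates D6.
D8: efficacy 53≥41, duration 8≤14 — dominates D6.
Others (D3, D4, D7, D9, D10) are each worse than D6 on at least one objective.

D1, D2, D5, D8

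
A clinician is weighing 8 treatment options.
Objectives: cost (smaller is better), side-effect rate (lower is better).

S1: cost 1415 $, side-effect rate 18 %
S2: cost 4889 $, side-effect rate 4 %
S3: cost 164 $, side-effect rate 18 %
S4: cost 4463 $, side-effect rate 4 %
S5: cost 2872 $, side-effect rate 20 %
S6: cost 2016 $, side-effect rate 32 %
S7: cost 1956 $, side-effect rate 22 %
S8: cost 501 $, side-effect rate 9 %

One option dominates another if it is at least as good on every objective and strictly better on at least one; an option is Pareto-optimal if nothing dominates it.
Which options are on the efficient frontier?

S1: dominated by S3 (cost 164≤1415, side-effect rate 18≤18).
S2: dominated by S4 (cost 4463≤4889, side-effect rate 4≤4).
S3: not dominated (best cost).
S4: not dominated.
S5: dominated by S1 (cost 1415≤2872, side-effect rate 18≤20).
S6: dominated by S1 (cost 1415≤2016, side-effect rate 18≤32).
S7: dominated by S1 (cost 1415≤1956, side-effect rate 18≤22).
S8: not dominated.

S3, S4, S8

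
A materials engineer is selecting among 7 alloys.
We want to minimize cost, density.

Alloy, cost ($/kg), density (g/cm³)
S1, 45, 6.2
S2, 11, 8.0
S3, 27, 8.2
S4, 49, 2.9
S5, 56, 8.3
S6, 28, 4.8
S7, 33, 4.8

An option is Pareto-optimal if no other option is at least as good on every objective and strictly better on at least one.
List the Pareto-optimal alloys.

S1: dominated by S6 (cost 28≤45, density 4.8≤6.2).
S2: not dominated (best cost).
S3: dominated by S2 (cost 11≤27, density 8.0≤8.2).
S4: not dominated (best density).
S5: dominated by S1 (cost 45≤56, density 6.2≤8.3).
S6: not dominated.
S7: dominated by S6 (cost 28≤33, density 4.8≤4.8).

S2, S4, S6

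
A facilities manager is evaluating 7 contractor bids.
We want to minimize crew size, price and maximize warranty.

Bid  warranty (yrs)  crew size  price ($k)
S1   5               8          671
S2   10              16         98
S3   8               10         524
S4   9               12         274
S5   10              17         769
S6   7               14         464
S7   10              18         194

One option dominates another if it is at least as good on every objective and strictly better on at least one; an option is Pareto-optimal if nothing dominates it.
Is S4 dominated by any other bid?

No

S1: worse on warranty (5 vs 9).
S2: worse on crew size (16 vs 12).
S3: worse on warranty (8 vs 9).
S5: worse on crew size (17 vs 12).
S6: worse on warranty (7 vs 9).
S7: worse on crew size (18 vs 12).
No option is at least as good as S4 on every objective and strictly better on one.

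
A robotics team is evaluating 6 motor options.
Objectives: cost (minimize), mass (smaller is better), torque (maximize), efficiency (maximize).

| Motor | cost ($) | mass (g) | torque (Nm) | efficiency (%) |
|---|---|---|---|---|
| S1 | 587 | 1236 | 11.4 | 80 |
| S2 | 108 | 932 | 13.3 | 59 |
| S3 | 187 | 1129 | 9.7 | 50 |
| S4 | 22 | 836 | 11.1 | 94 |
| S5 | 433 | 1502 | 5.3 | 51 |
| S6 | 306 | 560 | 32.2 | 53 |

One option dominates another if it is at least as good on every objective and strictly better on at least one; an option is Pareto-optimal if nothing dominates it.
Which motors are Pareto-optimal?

S1: not dominated.
S2: not dominated.
S3: dominated by S2 (cost 108≤187, mass 932≤1129, torque 13.3≥9.7, efficiency 59≥50).
S4: not dominated (best cost).
S5: dominated by S2 (cost 108≤433, mass 932≤1502, torque 13.3≥5.3, efficiency 59≥51).
S6: not dominated (best mass).

S1, S2, S4, S6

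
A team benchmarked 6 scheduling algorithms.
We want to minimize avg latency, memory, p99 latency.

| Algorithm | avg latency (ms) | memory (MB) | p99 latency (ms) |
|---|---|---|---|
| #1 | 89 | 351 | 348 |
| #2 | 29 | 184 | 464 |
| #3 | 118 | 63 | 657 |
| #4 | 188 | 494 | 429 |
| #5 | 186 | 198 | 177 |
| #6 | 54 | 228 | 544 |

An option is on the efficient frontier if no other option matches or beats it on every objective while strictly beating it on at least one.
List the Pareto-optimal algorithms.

#1, #2, #3, #5

#1: not dominated.
#2: not dominated (best avg latency).
#3: not dominated (best memory).
#4: dominated by #1 (avg latency 89≤188, memory 351≤494, p99 latency 348≤429).
#5: not dominated (best p99 latency).
#6: dominated by #2 (avg latency 29≤54, memory 184≤228, p99 latency 464≤544).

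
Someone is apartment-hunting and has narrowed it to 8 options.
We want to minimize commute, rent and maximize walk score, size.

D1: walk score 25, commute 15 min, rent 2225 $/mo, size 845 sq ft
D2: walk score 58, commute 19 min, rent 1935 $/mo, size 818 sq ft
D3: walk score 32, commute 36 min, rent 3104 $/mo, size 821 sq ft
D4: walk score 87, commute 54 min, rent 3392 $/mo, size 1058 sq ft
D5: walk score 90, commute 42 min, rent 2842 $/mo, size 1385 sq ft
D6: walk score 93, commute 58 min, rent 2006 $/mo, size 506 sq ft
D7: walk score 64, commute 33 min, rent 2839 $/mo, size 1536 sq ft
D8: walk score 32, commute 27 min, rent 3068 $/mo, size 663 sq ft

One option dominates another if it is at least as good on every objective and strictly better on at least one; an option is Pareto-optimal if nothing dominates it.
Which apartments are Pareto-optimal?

D1, D2, D5, D6, D7

D1: not dominated (best commute).
D2: not dominated (best rent).
D3: dominated by D7 (walk score 64≥32, commute 33≤36, rent 2839≤3104, size 1536≥821).
D4: dominated by D5 (walk score 90≥87, commute 42≤54, rent 2842≤3392, size 1385≥1058).
D5: not dominated.
D6: not dominated (best walk score).
D7: not dominated (best size).
D8: dominated by D2 (walk score 58≥32, commute 19≤27, rent 1935≤3068, size 818≥663).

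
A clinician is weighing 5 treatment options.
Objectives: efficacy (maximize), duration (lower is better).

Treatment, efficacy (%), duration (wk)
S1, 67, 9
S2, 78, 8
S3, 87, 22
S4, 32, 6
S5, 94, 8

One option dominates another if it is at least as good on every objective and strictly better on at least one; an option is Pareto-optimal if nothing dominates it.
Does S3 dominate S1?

No

S3 vs S1: S3 is worse on duration (22 vs 9), so it does not dominate S1.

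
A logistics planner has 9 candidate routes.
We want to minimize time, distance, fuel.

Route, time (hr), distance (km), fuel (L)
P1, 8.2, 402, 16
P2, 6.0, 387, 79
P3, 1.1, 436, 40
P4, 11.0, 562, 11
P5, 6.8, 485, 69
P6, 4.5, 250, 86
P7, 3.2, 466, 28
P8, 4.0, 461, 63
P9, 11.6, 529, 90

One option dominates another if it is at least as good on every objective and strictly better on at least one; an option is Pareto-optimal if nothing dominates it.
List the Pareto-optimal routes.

P1, P2, P3, P4, P6, P7

P1: not dominated.
P2: not dominated.
P3: not dominated (best time).
P4: not dominated (best fuel).
P5: dominated by P3 (time 1.1≤6.8, distance 436≤485, fuel 40≤69).
P6: not dominated (best distance).
P7: not dominated.
P8: dominated by P3 (time 1.1≤4.0, distance 436≤461, fuel 40≤63).
P9: dominated by P1 (time 8.2≤11.6, distance 402≤529, fuel 16≤90).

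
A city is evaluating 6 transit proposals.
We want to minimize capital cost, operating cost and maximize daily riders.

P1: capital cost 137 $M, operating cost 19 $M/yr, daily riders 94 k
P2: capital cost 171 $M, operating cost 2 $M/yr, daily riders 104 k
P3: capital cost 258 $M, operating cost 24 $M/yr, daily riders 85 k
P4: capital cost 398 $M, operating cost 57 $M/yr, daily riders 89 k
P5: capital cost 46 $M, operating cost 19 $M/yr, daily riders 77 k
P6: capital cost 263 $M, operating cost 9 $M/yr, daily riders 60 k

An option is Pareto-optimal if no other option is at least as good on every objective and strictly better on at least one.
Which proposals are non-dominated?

P1: not dominated.
P2: not dominated (best operating cost).
P3: dominated by P1 (capital cost 137≤258, operating cost 19≤24, daily riders 94≥85).
P4: dominated by P1 (capital cost 137≤398, operating cost 19≤57, daily riders 94≥89).
P5: not dominated (best capital cost).
P6: dominated by P2 (capital cost 171≤263, operating cost 2≤9, daily riders 104≥60).

P1, P2, P5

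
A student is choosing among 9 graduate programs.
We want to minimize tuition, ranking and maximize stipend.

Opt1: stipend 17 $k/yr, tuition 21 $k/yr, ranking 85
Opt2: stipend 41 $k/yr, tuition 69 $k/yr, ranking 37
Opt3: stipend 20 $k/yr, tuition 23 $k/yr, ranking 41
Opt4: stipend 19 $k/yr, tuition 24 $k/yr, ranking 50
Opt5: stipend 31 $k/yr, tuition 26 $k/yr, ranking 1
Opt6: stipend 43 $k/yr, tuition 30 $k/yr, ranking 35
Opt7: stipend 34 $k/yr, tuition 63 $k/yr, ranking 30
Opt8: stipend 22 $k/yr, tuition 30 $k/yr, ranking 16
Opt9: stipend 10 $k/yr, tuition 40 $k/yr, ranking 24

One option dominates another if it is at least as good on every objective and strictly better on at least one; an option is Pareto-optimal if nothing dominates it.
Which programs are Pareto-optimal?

Opt1: not dominated (best tuition).
Opt2: dominated by Opt6 (stipend 43≥41, tuition 30≤69, ranking 35≤37).
Opt3: not dominated.
Opt4: dominated by Opt3 (stipend 20≥19, tuition 23≤24, ranking 41≤50).
Opt5: not dominated (best ranking).
Opt6: not dominated (best stipend).
Opt7: not dominated.
Opt8: dominated by Opt5 (stipend 31≥22, tuition 26≤30, ranking 1≤16).
Opt9: dominated by Opt5 (stipend 31≥10, tuition 26≤40, ranking 1≤24).

Opt1, Opt3, Opt5, Opt6, Opt7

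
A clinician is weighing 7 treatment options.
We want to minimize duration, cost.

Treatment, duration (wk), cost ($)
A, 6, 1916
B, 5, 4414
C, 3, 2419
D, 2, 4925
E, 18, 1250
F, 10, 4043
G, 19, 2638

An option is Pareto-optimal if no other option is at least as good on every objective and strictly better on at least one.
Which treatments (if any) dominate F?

A: duration 6≤10, cost 1916≤4043 — dominates F.
C: duration 3≤10, cost 2419≤4043 — dominates F.
Others (B, D, E, G) are each worse than F on at least one objective.

A, C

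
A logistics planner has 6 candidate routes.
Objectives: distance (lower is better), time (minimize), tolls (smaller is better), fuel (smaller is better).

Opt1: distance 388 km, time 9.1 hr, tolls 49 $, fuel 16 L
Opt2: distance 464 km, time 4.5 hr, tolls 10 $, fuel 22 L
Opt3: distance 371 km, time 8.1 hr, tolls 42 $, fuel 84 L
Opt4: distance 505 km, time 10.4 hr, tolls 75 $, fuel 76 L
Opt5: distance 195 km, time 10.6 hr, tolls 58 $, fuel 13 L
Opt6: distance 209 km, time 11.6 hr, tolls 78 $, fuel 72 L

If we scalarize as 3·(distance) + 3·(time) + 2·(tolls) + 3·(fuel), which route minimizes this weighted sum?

Opt1: 3·388 + 3·9.1 + 2·49 + 3·16 = 1337.3
Opt2: 3·464 + 3·4.5 + 2·10 + 3·22 = 1491.5
Opt3: 3·371 + 3·8.1 + 2·42 + 3·84 = 1473.3
Opt4: 3·505 + 3·10.4 + 2·75 + 3·76 = 1924.2
Opt5: 3·195 + 3·10.6 + 2·58 + 3·13 = 771.8
Opt6: 3·209 + 3·11.6 + 2·78 + 3·72 = 1033.8
Lowest: Opt5 at 771.8.

Opt5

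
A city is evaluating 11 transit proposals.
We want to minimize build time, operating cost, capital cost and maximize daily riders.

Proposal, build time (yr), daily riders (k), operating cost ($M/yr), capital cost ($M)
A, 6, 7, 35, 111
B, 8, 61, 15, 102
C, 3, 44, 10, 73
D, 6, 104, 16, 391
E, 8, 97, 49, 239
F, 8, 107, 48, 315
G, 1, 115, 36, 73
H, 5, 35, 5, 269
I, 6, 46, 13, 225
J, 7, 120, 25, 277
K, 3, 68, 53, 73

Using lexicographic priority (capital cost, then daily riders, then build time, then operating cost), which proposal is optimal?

First minimize capital cost: best is 73, kept {C, G, K}.
Then maximize daily riders: best is 115, kept {G}.

G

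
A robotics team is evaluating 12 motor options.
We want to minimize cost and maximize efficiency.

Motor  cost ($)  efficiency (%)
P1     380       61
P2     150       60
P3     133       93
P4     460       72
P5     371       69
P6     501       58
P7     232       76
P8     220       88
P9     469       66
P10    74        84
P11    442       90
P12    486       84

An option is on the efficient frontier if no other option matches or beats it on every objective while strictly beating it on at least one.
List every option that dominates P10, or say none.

P1: worse on cost (380 vs 74).
P2: worse on cost (150 vs 74).
P3: worse on cost (133 vs 74).
P4: worse on cost (460 vs 74).
P5: worse on cost (371 vs 74).
P6: worse on cost (501 vs 74).
P7: worse on cost (232 vs 74).
P8: worse on cost (220 vs 74).
P9: worse on cost (469 vs 74).
P11: worse on cost (442 vs 74).
P12: worse on cost (486 vs 74).
No option dominates P10.

none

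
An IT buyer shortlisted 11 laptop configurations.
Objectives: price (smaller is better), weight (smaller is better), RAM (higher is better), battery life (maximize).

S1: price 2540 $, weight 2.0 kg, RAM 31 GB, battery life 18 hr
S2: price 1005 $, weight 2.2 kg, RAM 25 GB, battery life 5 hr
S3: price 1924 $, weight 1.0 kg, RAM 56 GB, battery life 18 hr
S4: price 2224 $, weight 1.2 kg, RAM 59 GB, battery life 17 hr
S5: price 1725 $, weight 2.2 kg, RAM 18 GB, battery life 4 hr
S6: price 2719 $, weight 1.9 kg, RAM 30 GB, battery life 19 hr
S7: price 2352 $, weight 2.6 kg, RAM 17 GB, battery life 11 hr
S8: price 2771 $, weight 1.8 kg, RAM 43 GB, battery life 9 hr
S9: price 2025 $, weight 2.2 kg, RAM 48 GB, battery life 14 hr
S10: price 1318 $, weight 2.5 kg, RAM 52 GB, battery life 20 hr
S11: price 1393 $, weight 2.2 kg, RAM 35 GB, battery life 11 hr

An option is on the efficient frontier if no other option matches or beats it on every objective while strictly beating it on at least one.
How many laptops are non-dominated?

6

S1: dominated by S3 (price 1924≤2540, weight 1.0≤2.0, RAM 56≥31, battery life 18≥18).
S2: not dominated (best price).
S3: not dominated (best weight).
S4: not dominated (best RAM).
S5: dominated by S2 (price 1005≤1725, weight 2.2≤2.2, RAM 25≥18, battery life 5≥4).
S6: not dominated.
S7: dominated by S3 (price 1924≤2352, weight 1.0≤2.6, RAM 56≥17, battery life 18≥11).
S8: dominated by S3 (price 1924≤2771, weight 1.0≤1.8, RAM 56≥43, battery life 18≥9).
S9: dominated by S3 (price 1924≤2025, weight 1.0≤2.2, RAM 56≥48, battery life 18≥14).
S10: not dominated (best battery life).
S11: not dominated.
Pareto-optimal: S2, S3, S4, S6, S10, S11 → 6.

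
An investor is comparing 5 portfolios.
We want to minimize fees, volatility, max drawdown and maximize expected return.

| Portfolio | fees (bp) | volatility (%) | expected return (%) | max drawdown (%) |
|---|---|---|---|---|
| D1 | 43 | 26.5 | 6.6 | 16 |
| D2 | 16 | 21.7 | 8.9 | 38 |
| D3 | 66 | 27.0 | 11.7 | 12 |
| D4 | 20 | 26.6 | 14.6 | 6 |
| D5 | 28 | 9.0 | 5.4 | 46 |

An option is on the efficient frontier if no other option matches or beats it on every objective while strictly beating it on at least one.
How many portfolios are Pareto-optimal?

4

D1: not dominated.
D2: not dominated (best fees).
D3: dominated by D4 (fees 20≤66, volatility 26.6≤27.0, expected return 14.6≥11.7, max drawdown 6≤12).
D4: not dominated (best expected return).
D5: not dominated (best volatility).
Pareto-optimal: D1, D2, D4, D5 → 4.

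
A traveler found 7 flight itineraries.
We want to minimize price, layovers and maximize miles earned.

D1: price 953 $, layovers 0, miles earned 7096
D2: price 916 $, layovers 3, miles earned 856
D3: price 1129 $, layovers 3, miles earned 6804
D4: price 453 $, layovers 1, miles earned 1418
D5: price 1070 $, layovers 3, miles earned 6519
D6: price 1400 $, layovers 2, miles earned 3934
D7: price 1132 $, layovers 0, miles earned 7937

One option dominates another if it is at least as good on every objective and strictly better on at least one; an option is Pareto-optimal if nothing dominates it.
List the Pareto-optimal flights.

D1: not dominated.
D2: dominated by D4 (price 453≤916, layovers 1≤3, miles earned 1418≥856).
D3: dominated by D1 (price 953≤1129, layovers 0≤3, miles earned 7096≥6804).
D4: not dominated (best price).
D5: dominated by D1 (price 953≤1070, layovers 0≤3, miles earned 7096≥6519).
D6: dominated by D1 (price 953≤1400, layovers 0≤2, miles earned 7096≥3934).
D7: not dominated (best miles earned).

D1, D4, D7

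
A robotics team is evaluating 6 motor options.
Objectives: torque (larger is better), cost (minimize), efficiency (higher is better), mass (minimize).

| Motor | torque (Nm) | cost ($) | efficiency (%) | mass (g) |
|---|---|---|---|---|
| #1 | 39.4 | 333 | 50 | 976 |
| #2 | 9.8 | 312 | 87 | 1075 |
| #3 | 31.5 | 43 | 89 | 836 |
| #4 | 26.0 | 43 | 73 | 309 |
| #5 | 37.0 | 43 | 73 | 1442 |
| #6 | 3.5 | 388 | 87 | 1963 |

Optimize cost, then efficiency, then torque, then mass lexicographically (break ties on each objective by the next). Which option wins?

First minimize cost: best is 43, kept {#3, #4, #5}.
Then maximize efficiency: best is 89, kept {#3}.

#3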